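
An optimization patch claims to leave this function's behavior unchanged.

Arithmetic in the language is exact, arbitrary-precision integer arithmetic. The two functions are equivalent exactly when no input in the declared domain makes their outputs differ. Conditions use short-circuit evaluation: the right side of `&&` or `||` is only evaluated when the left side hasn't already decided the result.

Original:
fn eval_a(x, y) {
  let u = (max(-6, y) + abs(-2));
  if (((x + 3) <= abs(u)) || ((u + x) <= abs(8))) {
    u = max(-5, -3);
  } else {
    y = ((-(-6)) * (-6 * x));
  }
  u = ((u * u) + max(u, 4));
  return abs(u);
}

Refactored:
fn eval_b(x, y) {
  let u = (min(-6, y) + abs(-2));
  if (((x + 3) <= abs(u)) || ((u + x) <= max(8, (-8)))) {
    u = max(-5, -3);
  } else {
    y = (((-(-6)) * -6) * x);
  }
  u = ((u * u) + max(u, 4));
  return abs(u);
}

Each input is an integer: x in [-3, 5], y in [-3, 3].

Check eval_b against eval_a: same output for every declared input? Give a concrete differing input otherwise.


Consider the input x=4, y=3.
eval_a: u=5, then (((x + 3) <= abs(u)) || ((u + x) <= abs(8))) is false, then y=-144, then u=30, then returns 30
eval_b: u=-4, then (((x + 3) <= abs(u)) || ((u + x) <= max(8, (-8)))) is true, then u=-3, then u=13, then returns 13
30 != 13, so the rewrite changes behavior.
verdict: not equivalent; witness: x=4, y=3


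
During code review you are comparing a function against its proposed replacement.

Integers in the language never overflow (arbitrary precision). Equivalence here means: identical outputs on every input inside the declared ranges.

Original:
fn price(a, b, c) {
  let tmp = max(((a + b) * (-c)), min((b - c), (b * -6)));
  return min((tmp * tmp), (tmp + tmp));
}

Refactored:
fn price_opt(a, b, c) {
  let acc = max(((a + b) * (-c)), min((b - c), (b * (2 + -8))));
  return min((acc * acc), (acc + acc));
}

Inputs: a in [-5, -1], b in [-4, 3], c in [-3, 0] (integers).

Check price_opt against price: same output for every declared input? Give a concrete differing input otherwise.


This is a faithful refactor — arithmetic usage differs; and constant usage differs; and local variable names differ, but the computed results match everywhere.
One worked example (a=-5, b=-4, c=-1) — price: tmp := -3 | result -6; price_opt: acc := -3 | result -6; agreement on -6.
Across all 160 domain points the two functions coincide.
verdict: equivalent


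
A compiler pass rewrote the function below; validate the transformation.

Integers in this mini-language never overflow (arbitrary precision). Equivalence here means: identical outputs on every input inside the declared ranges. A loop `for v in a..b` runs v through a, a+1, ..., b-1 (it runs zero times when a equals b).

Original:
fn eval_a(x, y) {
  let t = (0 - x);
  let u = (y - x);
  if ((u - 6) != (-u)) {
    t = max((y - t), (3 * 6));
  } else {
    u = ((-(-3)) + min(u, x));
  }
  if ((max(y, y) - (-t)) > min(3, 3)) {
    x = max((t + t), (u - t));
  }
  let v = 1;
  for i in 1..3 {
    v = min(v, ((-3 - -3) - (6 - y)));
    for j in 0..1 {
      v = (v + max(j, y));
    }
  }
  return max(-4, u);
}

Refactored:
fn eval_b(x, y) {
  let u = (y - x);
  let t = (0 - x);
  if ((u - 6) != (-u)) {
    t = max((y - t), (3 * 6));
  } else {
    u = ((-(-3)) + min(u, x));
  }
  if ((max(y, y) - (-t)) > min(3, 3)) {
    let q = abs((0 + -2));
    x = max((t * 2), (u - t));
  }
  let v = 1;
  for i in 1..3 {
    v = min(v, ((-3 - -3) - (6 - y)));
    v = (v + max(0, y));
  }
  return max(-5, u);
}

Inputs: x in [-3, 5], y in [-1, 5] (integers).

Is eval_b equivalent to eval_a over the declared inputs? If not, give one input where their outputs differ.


Not equivalent: x=4, y=-1 separates them (-4 vs -5).
eval_a: t becomes -4; next u becomes -5; next ((u - 6) != (-u)) evaluates to true; next t becomes 18; next ((max(y, y) - (-t)) > min(3, 3)) evaluates to true; next x becomes 36; next v becomes 1; next at i=1:; next v becomes -7; next at j=0:; next v becomes -7; next at i=2:; next v becomes -7; next at j=0:; next v becomes -7; next final value -4
eval_b: u becomes -5; next t becomes -4; next ((u - 6) != (-u)) evaluates to true; next t becomes 18; next ((max(y, y) - (-t)) > min(3, 3)) evaluates to true; next q becomes 2; next x becomes 36; next v becomes 1; next at i=1:; next v becomes -7; next v becomes -7; next at i=2:; next v becomes -7; next v becomes -7; next final value -5
verdict: not equivalent; witness: x=4, y=-1


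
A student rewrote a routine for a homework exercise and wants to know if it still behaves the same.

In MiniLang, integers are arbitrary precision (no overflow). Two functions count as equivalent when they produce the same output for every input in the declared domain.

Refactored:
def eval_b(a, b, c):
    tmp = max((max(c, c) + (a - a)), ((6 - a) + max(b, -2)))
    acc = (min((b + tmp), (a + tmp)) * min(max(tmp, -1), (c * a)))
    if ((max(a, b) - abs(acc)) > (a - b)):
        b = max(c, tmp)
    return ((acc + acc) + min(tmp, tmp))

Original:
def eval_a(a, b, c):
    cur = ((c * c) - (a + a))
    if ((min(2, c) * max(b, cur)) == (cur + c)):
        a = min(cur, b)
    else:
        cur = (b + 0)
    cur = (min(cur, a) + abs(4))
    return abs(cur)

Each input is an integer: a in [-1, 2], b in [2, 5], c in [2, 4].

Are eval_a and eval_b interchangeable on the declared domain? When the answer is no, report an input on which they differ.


Input a=-1, b=2, c=2: 3 from eval_a versus -23 from eval_b.
verdict: not equivalent; witness: a=-1, b=2, c=2


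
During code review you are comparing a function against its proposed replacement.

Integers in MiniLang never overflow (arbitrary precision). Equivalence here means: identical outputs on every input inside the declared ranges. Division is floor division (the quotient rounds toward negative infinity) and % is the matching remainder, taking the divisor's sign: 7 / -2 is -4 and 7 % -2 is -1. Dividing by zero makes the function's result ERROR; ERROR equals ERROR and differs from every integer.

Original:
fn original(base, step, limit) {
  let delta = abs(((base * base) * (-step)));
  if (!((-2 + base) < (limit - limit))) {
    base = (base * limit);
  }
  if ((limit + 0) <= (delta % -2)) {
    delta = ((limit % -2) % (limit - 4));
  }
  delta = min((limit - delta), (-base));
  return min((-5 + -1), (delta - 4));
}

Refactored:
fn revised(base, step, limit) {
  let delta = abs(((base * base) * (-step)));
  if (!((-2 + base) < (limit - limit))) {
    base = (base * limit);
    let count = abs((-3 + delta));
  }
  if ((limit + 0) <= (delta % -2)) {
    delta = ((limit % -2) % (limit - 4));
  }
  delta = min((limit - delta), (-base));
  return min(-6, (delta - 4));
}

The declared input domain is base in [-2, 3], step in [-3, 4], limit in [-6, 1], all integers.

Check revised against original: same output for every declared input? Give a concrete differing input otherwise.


Side by side, the visible changes include: constant usage differs; also min/max/abs usage differs; also statement counts differ; also local variable names differ.
As a probe, take base=-1, step=0, limit=-2: original runs delta=0, then (!((-2 + base) < (limit - limit))) is false, then ((limit + 0) <= (delta % -2)) is true, then delta=0, then delta=-2, then returns -6; revised runs delta=0, then (!((-2 + base) < (limit - limit))) is false, then ((limit + 0) <= (delta % -2)) is true, then delta=0, then delta=-2, then returns -6; both end at -6.
An exhaustive pass over the 384 declared inputs shows identical outputs.
verdict: equivalent


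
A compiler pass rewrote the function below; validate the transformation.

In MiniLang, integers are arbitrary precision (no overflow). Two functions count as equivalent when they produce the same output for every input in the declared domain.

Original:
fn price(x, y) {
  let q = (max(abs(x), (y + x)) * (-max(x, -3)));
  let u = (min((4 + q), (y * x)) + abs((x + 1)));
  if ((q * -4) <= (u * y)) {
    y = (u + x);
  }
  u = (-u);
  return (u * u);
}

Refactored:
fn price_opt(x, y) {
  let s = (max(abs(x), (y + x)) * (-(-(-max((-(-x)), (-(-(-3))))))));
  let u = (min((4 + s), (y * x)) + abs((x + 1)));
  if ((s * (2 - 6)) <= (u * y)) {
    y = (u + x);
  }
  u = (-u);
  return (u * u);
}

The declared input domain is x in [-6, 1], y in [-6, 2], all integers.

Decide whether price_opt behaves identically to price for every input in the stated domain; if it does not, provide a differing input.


Comparing the listings, the differences include: constant usage differs; also local variable names differ; also arithmetic usage differs.
Tracing x=-2, y=-1: price: q=4, then u=3, then ((q * -4) <= (u * y)) is true, then y=1, then u=-3, then returns 9 | price_opt: s=4, then u=3, then ((s * (2 - 6)) <= (u * y)) is true, then y=1, then u=-3, then returns 9 — matching result 9.
Across all 72 domain points the two functions coincide.
verdict: equivalent


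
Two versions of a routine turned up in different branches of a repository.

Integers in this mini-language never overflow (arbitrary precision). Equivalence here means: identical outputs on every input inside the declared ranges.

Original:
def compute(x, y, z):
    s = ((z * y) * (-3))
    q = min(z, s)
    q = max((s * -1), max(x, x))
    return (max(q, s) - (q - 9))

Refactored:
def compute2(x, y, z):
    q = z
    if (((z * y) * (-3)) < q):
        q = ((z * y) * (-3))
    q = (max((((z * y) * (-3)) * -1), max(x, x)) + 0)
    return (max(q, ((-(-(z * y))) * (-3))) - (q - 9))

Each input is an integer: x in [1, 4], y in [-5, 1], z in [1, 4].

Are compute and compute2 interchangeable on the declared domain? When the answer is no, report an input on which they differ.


Comparing the listings, the differences include: arithmetic usage differs, branching structure differs, statement counts differ, comparison usage differs, local variable names differ, min/max/abs usage differs, constant usage differs.
One worked example (x=2, y=-1, z=4) — compute: s becomes 12; next q becomes 4; next q becomes 2; next final value 19; compute2: q becomes 4; next (((z * y) * (-3)) < q) evaluates to false; next q becomes 2; next final value 19; agreement on 19.
Across all 112 domain points the two functions coincide.
verdict: equivalent


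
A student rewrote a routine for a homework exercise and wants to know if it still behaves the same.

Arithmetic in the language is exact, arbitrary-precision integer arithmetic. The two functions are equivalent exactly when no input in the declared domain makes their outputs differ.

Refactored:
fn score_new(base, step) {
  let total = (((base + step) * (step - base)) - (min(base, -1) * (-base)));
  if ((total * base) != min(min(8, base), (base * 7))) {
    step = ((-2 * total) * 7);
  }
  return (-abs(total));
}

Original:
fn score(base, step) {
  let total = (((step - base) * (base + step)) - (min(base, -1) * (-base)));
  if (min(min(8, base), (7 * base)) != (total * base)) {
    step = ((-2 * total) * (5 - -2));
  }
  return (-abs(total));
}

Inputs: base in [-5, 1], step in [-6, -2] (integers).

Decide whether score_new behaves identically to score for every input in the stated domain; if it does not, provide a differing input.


Reading the diff, among the changes: constant usage differs, and arithmetic usage differs.
Tracing base=-5, step=-2: score: total becomes 4; next (min(min(8, base), (7 * base)) != (total * base)) evaluates to true; next step becomes -56; next final value -4 | score_new: total becomes 4; next ((total * base) != min(min(8, base), (base * 7))) evaluates to true; next step becomes -56; next final value -4 — matching result -4.
Across all 35 domain points the two functions coincide.
verdict: equivalent


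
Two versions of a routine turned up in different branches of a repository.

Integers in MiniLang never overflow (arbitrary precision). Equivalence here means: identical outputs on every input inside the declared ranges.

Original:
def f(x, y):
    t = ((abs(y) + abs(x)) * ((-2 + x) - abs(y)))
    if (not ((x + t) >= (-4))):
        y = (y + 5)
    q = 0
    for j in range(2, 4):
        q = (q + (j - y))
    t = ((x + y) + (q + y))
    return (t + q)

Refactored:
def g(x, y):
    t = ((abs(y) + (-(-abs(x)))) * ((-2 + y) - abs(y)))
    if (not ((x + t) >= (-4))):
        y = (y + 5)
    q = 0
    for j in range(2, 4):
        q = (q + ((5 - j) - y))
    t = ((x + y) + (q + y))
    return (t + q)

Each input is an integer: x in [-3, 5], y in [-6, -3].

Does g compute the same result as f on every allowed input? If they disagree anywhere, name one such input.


x=4, y=-3 yields 20 from f but 10 from g.
verdict: not equivalent; witness: x=4, y=-3


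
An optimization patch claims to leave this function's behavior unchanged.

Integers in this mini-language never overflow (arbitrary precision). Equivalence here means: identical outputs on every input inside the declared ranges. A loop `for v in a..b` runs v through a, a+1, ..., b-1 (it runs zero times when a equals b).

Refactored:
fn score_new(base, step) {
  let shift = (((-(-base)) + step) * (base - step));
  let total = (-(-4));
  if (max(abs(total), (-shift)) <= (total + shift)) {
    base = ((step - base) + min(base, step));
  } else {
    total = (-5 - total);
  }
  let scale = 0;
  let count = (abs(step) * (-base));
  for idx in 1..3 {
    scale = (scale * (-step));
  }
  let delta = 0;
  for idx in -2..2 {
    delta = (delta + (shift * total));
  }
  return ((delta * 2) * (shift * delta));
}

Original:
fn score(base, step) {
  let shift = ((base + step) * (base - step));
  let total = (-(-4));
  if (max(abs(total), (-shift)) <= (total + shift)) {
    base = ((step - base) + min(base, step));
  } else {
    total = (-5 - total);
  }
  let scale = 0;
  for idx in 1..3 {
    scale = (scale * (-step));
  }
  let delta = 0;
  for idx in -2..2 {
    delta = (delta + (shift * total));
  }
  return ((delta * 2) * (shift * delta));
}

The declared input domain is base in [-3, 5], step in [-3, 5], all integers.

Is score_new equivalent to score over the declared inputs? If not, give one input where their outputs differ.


Equivalent — the differences include local variable names differ; also arithmetic usage differs; also statement counts differ; also min/max/abs usage differs, yet no declared input distinguishes the two.
As a probe, take base=4, step=0: score runs shift := 16 | total := 4 | (max(abs(total), (-shift)) <= (total + shift)): true | base := -4 | scale := 0 | iter idx=1: | scale := 0 | iter idx=2: | scale := 0 | delta := 0 | iter idx=-2: | delta := 64 | iter idx=-1: | delta := 128 | iter idx=0: | delta := 192 | iter idx=1: | delta := 256 | result 2097152; score_new runs shift := 16 | total := 4 | (max(abs(total), (-shift)) <= (total + shift)): true | base := -4 | scale := 0 | count := 0 | iter idx=1: | scale := 0 | iter idx=2: | scale := 0 | delta := 0 | iter idx=-2: | delta := 64 | iter idx=-1: | delta := 128 | iter idx=0: | delta := 192 | iter idx=1: | delta := 256 | result 2097152; both end at 2097152.
Every one of the 81 inputs gives matching results.
verdict: equivalent


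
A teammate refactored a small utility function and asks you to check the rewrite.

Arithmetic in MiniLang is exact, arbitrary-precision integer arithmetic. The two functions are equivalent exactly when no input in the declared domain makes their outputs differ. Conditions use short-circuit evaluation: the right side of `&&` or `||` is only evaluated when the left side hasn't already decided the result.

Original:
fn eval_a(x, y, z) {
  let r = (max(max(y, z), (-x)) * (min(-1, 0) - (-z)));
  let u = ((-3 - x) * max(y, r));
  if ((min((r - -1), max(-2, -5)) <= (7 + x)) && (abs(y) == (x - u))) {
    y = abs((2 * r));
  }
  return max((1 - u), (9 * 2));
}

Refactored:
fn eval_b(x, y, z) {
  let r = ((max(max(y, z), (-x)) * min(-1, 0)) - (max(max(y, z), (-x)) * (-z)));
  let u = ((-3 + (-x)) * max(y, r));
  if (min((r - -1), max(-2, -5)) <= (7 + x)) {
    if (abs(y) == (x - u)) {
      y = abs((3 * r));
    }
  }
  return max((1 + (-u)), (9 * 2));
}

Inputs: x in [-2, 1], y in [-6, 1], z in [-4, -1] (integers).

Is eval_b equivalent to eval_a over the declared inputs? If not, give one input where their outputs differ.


The edit looks behavioral (`2` became `3`), but over these ranges it never changes the outcome.
Spot check at x=1, y=1, z=-1 — eval_a: r=-2, then u=-4, then ((min((r - -1), max(-2, -5)) <= (7 + x)) && (abs(y) == (x - u))) is false, then returns 18. eval_b: r=-2, then u=-4, then (min((r - -1), max(-2, -5)) <= (7 + x)) is true, then (abs(y) == (x - u)) is false, then returns 18. Both give 18.
Checked all 128 inputs in the declared domain: the outputs agree on every one.
verdict: equivalent


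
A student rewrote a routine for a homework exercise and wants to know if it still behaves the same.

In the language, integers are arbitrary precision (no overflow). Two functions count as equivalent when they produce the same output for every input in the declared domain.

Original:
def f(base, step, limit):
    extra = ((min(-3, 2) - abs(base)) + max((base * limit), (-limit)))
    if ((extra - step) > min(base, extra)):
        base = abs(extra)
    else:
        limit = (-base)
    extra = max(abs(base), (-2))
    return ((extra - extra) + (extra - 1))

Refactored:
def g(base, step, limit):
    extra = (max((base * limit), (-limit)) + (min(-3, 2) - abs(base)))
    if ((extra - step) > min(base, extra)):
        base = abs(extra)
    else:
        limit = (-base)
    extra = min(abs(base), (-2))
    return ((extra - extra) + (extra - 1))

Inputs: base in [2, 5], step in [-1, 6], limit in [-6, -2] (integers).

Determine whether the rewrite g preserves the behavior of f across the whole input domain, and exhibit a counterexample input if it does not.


Take base=2, step=-1, limit=-6.
f: extra = 1; ((extra - step) > min(base, extra)) -> true; base = 1; extra = 1; return 0
g: extra = 1; ((extra - step) > min(base, extra)) -> true; base = 1; extra = -2; return -3
0 and -3 differ, so these are not the same function on this domain.
verdict: not equivalent; witness: base=2, step=-1, limit=-6


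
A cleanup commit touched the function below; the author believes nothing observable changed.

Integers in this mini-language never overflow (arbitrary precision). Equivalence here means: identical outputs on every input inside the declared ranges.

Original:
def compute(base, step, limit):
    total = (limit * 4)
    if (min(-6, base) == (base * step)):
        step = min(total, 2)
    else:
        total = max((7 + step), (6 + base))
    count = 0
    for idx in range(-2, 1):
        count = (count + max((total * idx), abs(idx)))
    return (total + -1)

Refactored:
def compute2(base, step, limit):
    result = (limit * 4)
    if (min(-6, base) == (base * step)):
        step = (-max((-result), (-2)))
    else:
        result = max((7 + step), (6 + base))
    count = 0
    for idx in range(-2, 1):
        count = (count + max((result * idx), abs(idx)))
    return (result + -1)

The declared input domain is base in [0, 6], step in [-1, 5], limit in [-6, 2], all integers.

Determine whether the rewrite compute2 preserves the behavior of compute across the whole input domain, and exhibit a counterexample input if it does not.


Equivalent — the differences include local variable names differ; and min/max/abs usage differs, yet no declared input distinguishes the two.
As a probe, take base=6, step=1, limit=-3: compute runs total = -12; (min(-6, base) == (base * step)) -> false; total = 12; count = 0; [idx=-2]; count = 2; [idx=-1]; count = 3; [idx=0]; count = 3; return 11; compute2 runs result = -12; (min(-6, base) == (base * step)) -> false; result = 12; count = 0; [idx=-2]; count = 2; [idx=-1]; count = 3; [idx=0]; count = 3; return 11; both end at 11.
Sweeping the whole domain (441 inputs) finds no disagreement.
verdict: equivalent


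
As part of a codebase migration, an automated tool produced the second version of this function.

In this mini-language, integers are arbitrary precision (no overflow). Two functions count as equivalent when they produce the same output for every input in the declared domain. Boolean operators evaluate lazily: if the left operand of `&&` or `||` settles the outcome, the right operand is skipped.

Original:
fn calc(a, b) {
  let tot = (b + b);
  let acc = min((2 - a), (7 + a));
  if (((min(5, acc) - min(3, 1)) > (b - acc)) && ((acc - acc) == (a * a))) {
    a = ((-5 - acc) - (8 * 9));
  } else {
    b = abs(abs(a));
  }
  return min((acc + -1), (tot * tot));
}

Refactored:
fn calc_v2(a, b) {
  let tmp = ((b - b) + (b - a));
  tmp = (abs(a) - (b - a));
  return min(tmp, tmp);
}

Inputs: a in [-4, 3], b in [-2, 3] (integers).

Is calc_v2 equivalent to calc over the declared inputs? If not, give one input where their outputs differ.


At a=-4, b=-1: calc gives 2, calc_v2 gives 1.
verdict: not equivalent; witness: a=-4, b=-1


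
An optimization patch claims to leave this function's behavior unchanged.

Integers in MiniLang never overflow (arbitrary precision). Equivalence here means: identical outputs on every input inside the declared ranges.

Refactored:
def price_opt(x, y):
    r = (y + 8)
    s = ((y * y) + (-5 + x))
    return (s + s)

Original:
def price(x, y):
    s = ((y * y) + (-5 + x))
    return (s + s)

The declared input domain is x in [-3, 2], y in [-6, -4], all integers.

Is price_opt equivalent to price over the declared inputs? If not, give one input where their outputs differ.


There is a behavioral-looking edit here, yet the outcome never shifts on this domain.
Tracing x=-1, y=-5: price: s=19, then returns 38 | price_opt: r=3, then s=19, then returns 38 — matching result 38.
Sweeping the whole domain (18 inputs) finds no disagreement.
verdict: equivalent


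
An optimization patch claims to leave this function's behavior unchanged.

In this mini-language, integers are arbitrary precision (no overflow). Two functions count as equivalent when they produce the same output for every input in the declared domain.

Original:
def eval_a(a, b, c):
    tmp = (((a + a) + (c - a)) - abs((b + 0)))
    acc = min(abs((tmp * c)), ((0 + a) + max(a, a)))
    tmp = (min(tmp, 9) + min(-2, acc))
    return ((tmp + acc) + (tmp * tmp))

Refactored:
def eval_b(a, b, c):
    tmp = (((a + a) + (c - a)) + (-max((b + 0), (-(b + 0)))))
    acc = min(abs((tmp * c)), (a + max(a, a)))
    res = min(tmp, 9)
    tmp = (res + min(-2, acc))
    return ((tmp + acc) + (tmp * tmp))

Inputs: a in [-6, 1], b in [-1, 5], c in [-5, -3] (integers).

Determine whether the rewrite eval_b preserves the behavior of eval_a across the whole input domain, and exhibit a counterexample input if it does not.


The two are interchangeable: local variable names differ, plus min/max/abs usage differs, plus statement counts differ, plus arithmetic usage differs, and every declared input agrees.
Tracing a=-3, b=2, c=-3: eval_a: tmp := -8 | acc := -6 | tmp := -14 | result 176 | eval_b: tmp := -8 | acc := -6 | res := -8 | tmp := -14 | result 176 — matching result 176.
An exhaustive pass over the 168 declared inputs shows identical outputs.
verdict: equivalent


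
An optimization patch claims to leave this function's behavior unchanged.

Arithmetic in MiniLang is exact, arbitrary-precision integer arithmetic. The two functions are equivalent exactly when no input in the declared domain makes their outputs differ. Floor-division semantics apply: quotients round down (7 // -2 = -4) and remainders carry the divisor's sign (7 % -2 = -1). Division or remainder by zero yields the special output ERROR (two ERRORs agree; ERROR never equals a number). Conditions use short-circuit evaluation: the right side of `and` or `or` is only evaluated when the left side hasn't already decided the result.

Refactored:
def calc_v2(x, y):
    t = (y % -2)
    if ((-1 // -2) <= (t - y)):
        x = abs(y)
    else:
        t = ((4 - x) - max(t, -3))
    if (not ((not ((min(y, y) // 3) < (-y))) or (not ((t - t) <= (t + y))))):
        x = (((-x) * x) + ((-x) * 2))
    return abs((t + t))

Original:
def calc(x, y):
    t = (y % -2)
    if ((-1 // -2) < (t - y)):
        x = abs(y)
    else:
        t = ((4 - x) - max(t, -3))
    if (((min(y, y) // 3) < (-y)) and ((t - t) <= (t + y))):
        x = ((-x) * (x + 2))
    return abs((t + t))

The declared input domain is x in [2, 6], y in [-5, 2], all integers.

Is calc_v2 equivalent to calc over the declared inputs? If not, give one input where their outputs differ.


These are not equivalent — on x=2, y=-1 the outputs split (6 vs 2).
calc: t=-1, then ((-1 // -2) < (t - y)) is false, then t=3, then (((min(y, y) // 3) < (-y)) and ((t - t) <= (t + y))) is true, then x=-8, then returns 6
calc_v2: t=-1, then ((-1 // -2) <= (t - y)) is true, then x=1, then (not ((not ((min(y, y) // 3) < (-y))) or (not ((t - t) <= (t + y))))) is false, then returns 2
verdict: not equivalent; witness: x=2, y=-1


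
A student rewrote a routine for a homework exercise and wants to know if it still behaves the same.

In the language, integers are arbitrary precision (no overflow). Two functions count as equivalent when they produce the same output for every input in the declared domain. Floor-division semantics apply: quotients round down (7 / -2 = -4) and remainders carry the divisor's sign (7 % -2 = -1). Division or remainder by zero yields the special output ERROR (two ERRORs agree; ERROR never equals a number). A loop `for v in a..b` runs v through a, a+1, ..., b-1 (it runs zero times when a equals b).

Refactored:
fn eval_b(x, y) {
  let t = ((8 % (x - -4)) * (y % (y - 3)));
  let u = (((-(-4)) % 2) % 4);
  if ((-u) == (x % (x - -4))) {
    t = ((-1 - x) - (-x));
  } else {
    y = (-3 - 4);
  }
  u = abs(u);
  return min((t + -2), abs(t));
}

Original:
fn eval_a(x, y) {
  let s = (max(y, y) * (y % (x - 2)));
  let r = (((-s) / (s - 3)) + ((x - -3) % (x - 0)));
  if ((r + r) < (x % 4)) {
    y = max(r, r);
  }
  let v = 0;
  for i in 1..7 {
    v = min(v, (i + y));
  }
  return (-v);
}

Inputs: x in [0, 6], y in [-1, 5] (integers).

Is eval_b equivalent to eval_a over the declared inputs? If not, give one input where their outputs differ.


Take x=0, y=-1.
eval_a: s becomes 1; next hits division by zero so the output is ERROR
eval_b: t becomes 0; next u becomes 0; next ((-u) == (x % (x - -4))) evaluates to true; next t becomes -1; next u becomes 0; next final value -3
ERROR != -3, so the rewrite changes behavior.
verdict: not equivalent; witness: x=0, y=-1


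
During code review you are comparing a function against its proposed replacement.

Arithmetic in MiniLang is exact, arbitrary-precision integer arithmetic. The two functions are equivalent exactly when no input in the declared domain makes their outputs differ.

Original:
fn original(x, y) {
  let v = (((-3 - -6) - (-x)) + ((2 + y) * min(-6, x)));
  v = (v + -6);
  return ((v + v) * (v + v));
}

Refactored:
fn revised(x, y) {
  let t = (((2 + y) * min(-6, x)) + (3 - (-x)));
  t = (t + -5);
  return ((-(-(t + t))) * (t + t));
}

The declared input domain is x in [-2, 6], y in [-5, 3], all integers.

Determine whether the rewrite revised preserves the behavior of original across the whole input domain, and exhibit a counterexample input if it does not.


Consider the input x=-2, y=-5.
original: v := 19 | v := 13 | result 676
revised: t := 19 | t := 14 | result 784
676 against 784: the behavior changed.
verdict: not equivalent; witness: x=-2, y=-5


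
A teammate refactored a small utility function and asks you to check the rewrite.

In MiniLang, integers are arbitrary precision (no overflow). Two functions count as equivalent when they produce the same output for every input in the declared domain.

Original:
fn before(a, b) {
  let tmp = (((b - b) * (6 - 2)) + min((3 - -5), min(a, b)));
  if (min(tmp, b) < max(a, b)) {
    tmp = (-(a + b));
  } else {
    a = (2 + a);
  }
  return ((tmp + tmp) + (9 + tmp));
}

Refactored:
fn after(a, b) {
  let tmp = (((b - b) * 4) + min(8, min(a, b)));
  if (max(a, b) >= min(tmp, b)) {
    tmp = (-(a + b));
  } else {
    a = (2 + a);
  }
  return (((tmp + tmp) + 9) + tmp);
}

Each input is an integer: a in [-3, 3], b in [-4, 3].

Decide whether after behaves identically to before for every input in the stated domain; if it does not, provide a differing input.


Run the pair on a=-3, b=-3.
before: tmp=-3, then (min(tmp, b) < max(a, b)) is false, then a=-1, then returns 0
after: tmp=-3, then (max(a, b) >= min(tmp, b)) is true, then tmp=6, then returns 27
0 and 27 differ, so these are not the same function on this domain.
verdict: not equivalent; witness: a=-3, b=-3


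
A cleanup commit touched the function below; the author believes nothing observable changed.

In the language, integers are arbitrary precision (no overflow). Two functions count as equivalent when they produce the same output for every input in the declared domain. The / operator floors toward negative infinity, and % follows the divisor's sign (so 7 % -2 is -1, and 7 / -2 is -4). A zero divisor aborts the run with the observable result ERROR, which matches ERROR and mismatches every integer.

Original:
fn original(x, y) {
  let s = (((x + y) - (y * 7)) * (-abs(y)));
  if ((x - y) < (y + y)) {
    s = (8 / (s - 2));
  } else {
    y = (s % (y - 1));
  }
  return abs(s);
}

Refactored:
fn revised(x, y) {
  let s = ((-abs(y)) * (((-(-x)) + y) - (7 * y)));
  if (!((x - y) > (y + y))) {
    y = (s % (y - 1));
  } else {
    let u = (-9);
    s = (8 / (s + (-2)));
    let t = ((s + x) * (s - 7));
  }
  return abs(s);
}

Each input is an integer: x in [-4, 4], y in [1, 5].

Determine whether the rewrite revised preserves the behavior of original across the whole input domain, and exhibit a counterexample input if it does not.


Try x=-4, y=1.
original: s := 10 | ((x - y) < (y + y)): true | s := 1 | result 1
revised: s := 10 | (!((x - y) > (y + y))): true | divide-by-zero, output ERROR
1 against ERROR: the behavior changed.
verdict: not equivalent; witness: x=-4, y=1


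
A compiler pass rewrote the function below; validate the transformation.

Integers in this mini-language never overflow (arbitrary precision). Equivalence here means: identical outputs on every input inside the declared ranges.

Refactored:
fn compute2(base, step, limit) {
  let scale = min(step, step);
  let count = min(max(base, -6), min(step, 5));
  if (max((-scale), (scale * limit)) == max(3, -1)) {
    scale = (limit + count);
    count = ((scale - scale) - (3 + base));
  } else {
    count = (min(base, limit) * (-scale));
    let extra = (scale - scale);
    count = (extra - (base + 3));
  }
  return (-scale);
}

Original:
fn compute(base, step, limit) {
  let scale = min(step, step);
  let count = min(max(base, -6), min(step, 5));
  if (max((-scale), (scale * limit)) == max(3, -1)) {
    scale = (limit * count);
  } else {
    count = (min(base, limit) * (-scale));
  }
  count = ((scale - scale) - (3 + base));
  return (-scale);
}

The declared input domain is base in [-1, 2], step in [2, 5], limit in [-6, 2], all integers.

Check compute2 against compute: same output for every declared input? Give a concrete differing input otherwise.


On input base=-1, step=3, limit=1, compute returns 1 while compute2 returns 0.
verdict: not equivalent; witness: base=-1, step=3, limit=1


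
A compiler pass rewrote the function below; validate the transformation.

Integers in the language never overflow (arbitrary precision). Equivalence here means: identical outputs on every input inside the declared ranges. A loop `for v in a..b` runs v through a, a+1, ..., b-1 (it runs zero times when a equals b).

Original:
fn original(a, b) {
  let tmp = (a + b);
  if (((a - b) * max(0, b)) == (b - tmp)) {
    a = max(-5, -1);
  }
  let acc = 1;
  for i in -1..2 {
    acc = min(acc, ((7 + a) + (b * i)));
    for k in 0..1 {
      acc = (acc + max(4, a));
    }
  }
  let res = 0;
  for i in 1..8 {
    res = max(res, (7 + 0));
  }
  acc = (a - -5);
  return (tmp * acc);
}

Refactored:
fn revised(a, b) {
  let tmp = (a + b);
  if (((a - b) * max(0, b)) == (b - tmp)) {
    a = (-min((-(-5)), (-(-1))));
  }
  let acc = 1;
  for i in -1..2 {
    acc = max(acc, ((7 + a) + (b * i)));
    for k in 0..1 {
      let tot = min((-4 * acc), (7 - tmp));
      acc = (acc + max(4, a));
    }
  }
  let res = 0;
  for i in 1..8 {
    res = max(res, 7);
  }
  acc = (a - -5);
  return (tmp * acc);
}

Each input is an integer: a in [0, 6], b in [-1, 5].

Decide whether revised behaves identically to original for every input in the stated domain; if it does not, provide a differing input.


The one real change (`min(acc, ((7 + a) + (b * i)))` became `max(acc, ((7 + a) + (b * i)))`) has no effect anywhere in the declared ranges; all 49 inputs agree.
verdict: equivalent


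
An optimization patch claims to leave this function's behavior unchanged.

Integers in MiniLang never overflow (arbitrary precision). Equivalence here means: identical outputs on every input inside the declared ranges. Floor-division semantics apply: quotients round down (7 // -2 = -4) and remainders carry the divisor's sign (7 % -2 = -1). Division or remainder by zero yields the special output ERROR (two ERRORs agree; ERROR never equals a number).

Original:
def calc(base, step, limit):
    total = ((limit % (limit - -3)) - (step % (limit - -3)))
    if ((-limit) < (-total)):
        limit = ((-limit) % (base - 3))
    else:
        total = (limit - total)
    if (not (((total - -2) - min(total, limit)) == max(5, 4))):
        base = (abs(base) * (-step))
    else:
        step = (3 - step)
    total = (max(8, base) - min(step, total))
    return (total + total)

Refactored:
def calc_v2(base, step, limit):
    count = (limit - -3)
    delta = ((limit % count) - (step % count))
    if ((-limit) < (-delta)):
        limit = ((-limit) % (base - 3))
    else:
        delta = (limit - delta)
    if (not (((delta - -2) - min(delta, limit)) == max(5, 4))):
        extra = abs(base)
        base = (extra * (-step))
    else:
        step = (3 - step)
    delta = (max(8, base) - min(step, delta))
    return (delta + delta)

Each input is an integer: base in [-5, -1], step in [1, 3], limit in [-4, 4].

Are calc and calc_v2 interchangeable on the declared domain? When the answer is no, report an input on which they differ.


Side by side, the visible changes include: constant usage differs, plus statement counts differ, plus local variable names differ, plus arithmetic usage differs.
Spot check at base=-4, step=2, limit=4 — calc: total = 2; ((-limit) < (-total)) -> true; limit = -4; (not (((total - -2) - min(total, limit)) == max(5, 4))) -> true; base = -8; total = 6; return 12. calc_v2: count = 7; delta = 2; ((-limit) < (-delta)) -> true; limit = -4; (not (((delta - -2) - min(delta, limit)) == max(5, 4))) -> true; extra = 4; base = -8; delta = 6; return 12. Both give 12.
Sweeping the whole domain (135 inputs) finds no disagreement.
verdict: equivalent


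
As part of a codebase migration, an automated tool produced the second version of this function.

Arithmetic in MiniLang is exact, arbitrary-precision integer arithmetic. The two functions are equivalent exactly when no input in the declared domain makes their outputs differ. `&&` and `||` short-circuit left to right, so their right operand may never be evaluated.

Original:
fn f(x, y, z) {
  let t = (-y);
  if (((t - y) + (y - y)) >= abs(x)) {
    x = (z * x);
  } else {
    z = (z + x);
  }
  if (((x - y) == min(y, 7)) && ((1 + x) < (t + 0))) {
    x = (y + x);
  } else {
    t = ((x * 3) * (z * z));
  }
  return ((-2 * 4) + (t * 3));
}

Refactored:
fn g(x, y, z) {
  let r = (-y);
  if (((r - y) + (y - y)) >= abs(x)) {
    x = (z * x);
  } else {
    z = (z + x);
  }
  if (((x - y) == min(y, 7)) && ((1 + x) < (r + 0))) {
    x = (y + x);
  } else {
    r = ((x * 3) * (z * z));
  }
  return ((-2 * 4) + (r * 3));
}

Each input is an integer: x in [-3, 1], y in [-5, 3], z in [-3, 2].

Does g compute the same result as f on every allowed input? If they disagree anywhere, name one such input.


Comparing the listings, the differences include: local variable names differ.
As a probe, take x=-3, y=0, z=-1: f runs t = 0; (((t - y) + (y - y)) >= abs(x)) -> false; z = -4; (((x - y) == min(y, 7)) && ((1 + x) < (t + 0))) -> false; t = -144; return -440; g runs r = 0; (((r - y) + (y - y)) >= abs(x)) -> false; z = -4; (((x - y) == min(y, 7)) && ((1 + x) < (r + 0))) -> false; r = -144; return -440; both end at -440.
Sweeping the whole domain (270 inputs) finds no disagreement.
verdict: equivalent


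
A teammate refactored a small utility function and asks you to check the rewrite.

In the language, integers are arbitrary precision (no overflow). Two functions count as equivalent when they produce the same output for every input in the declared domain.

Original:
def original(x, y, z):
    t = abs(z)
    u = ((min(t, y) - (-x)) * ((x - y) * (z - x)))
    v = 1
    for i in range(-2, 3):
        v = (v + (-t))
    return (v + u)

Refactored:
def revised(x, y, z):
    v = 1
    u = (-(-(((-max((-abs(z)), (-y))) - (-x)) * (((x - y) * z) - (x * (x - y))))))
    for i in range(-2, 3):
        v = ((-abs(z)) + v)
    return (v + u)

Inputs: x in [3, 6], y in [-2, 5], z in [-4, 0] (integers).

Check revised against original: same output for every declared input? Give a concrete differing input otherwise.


The two are interchangeable: local variable names differ, min/max/abs usage differs, statement counts differ, arithmetic usage differs, and every declared input agrees.
One worked example (x=6, y=-2, z=-1) — original: t becomes 1; next u becomes -224; next v becomes 1; next at i=-2:; next v becomes 0; next at i=-1:; next v becomes -1; next at i=0:; next v becomes -2; next at i=1:; next v becomes -3; next at i=2:; next v becomes -4; next final value -228; revised: v becomes 1; next u becomes -224; next at i=-2:; next v becomes 0; next at i=-1:; next v becomes -1; next at i=0:; next v becomes -2; next at i=1:; next v becomes -3; next at i=2:; next v becomes -4; next final value -228; agreement on -228.
An exhaustive pass over the 160 declared inputs shows identical outputs.
verdict: equivalent


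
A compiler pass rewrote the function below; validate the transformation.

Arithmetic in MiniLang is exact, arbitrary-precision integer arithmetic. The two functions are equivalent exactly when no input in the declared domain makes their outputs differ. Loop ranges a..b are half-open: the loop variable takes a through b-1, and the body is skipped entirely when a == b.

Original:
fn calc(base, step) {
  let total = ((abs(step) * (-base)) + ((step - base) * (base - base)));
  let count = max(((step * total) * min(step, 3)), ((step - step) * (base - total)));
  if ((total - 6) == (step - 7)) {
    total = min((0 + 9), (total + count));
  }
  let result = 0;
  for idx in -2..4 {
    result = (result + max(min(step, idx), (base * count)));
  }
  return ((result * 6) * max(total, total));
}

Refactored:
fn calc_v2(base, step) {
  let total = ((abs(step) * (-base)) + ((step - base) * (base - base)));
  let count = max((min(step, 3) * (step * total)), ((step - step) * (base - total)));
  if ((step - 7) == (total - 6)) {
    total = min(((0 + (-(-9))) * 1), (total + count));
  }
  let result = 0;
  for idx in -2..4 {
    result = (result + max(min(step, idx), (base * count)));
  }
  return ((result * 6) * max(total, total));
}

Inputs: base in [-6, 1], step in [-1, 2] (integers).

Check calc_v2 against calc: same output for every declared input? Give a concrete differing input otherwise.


Behavior is preserved: although constant usage differs, and arithmetic usage differs, the outputs never diverge.
One worked example (base=1, step=0) — calc: total = 0; count = 0; ((total - 6) == (step - 7)) -> false; result = 0; [idx=-2]; result = 0; [idx=-1]; result = 0; [idx=0]; result = 0; [idx=1]; result = 0; [idx=2]; result = 0; [idx=3]; result = 0; return 0; calc_v2: total = 0; count = 0; ((step - 7) == (total - 6)) -> false; result = 0; [idx=-2]; result = 0; [idx=-1]; result = 0; [idx=0]; result = 0; [idx=1]; result = 0; [idx=2]; result = 0; [idx=3]; result = 0; return 0; agreement on 0.
Checked all 32 inputs in the declared domain: the outputs agree on every one.
verdict: equivalent


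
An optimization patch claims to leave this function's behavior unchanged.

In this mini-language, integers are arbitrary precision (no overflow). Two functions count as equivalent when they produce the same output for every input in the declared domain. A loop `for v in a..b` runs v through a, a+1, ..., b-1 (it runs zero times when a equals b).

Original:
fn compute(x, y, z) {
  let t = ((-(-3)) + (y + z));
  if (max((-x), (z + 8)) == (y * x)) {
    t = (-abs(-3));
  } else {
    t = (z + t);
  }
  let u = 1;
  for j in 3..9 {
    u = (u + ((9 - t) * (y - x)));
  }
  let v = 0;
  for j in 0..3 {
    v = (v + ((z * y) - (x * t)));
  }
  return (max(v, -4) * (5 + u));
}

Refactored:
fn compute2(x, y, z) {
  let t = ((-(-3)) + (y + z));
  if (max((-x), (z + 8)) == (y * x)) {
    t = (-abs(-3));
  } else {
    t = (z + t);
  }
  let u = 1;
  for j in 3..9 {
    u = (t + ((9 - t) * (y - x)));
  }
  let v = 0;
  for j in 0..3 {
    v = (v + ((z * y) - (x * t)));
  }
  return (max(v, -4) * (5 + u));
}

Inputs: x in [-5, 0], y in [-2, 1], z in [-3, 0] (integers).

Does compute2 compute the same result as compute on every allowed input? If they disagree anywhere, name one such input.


Consider the input x=-5, y=-2, z=-3.
compute: t := -2 | (max((-x), (z + 8)) == (y * x)): false | t := -5 | u := 1 | iter j=3: | u := 43 | iter j=4: | u := 85 | iter j=5: | u := 127 | iter j=6: | u := 169 | iter j=7: | u := 211 | iter j=8: | u := 253 | v := 0 | iter j=0: | v := -19 | iter j=1: | v := -38 | iter j=2: | v := -57 | result -1032
compute2: t := -2 | (max((-x), (z + 8)) == (y * x)): false | t := -5 | u := 1 | iter j=3: | u := 37 | iter j=4: | u := 37 | iter j=5: | u := 37 | iter j=6: | u := 37 | iter j=7: | u := 37 | iter j=8: | u := 37 | v := 0 | iter j=0: | v := -19 | iter j=1: | v := -38 | iter j=2: | v := -57 | result -168
-1032 vs -168 — the two versions disagree here.
verdict: not equivalent; witness: x=-5, y=-2, z=-3
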